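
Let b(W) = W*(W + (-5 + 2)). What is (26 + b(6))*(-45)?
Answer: -1980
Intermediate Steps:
b(W) = W*(-3 + W) (b(W) = W*(W - 3) = W*(-3 + W))
(26 + b(6))*(-45) = (26 + 6*(-3 + 6))*(-45) = (26 + 6*3)*(-45) = (26 + 18)*(-45) = 44*(-45) = -1980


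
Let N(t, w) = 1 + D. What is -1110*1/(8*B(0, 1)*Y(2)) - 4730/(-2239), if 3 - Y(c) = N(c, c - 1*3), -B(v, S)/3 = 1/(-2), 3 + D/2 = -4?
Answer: -262855/71648 ≈ -3.6687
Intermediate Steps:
D = -14 (D = -6 + 2*(-4) = -6 - 8 = -14)
B(v, S) = 3/2 (B(v, S) = -3/(-2) = -3*(-½) = 3/2)
N(t, w) = -13 (N(t, w) = 1 - 14 = -13)
Y(c) = 16 (Y(c) = 3 - 1*(-13) = 3 + 13 = 16)
-1110*1/(8*B(0, 1)*Y(2)) - 4730/(-2239) = -1110/(((3/2)*8)*16) - 4730/(-2239) = -1110/(12*16) - 4730*(-1/2239) = -1110/192 + 4730/2239 = -1110*1/192 + 4730/2239 = -185/32 + 4730/2239 = -262855/71648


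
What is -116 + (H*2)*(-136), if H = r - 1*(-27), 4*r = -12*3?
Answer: -5012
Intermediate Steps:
r = -9 (r = (-12*3)/4 = (¼)*(-36) = -9)
H = 18 (H = -9 - 1*(-27) = -9 + 27 = 18)
-116 + (H*2)*(-136) = -116 + (18*2)*(-136) = -116 + 36*(-136) = -116 - 4896 = -5012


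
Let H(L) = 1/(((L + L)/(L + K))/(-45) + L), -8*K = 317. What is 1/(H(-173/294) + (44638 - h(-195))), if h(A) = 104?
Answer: 122855777/5471050619608 ≈ 2.2456e-5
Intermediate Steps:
K = -317/8 (K = -⅛*317 = -317/8 ≈ -39.625)
H(L) = 1/(L - 2*L/(45*(-317/8 + L))) (H(L) = 1/(((L + L)/(L - 317/8))/(-45) + L) = 1/(((2*L)/(-317/8 + L))*(-1/45) + L) = 1/((2*L/(-317/8 + L))*(-1/45) + L) = 1/(-2*L/(45*(-317/8 + L)) + L) = 1/(L - 2*L/(45*(-317/8 + L))))
1/(H(-173/294) + (44638 - h(-195))) = 1/(45*(-317 + 8*(-173/294))/(((-173/294))*(-14281 + 360*(-173/294))) + (44638 - 1*104)) = 1/(45*(-317 + 8*(-173*1/294))/(((-173*1/294))*(-14281 + 360*(-173*1/294))) + (44638 - 104)) = 1/(45*(-317 + 8*(-173/294))/((-173/294)*(-14281 + 360*(-173/294))) + 44534) = 1/(45*(-294/173)*(-317 - 692/147)/(-14281 - 10380/49) + 44534) = 1/(45*(-294/173)*(-47291/147)/(-710149/49) + 44534) = 1/(45*(-294/173)*(-49/710149)*(-47291/147) + 44534) = 1/(-208553310/122855777 + 44534) = 1/(5471050619608/122855777) = 122855777/5471050619608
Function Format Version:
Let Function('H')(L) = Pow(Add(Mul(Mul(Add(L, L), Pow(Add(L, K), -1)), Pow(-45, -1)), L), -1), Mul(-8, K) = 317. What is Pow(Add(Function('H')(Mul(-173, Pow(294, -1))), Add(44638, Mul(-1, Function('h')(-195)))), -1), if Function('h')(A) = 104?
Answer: Rational(122855777, 5471050619608) ≈ 2.2456e-5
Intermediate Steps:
K = Rational(-317, 8) (K = Mul(Rational(-1, 8), 317) = Rational(-317, 8) ≈ -39.625)
Function('H')(L) = Pow(Add(L, Mul(Rational(-2, 45), L, Pow(Add(Rational(-317, 8), L), -1))), -1) (Function('H')(L) = Pow(Add(Mul(Mul(Add(L, L), Pow(Add(L, Rational(-317, 8)), -1)), Pow(-45, -1)), L), -1) = Pow(Add(Mul(Mul(Mul(2, L), Pow(Add(Rational(-317, 8), L), -1)), Rational(-1, 45)), L), -1) = Pow(Add(Mul(Mul(2, L, Pow(Add(Rational(-317, 8), L), -1)), Rational(-1, 45)), L), -1) = Pow(Add(Mul(Rational(-2, 45), L, Pow(Add(Rational(-317, 8), L), -1)), L), -1) = Pow(Add(L, Mul(Rational(-2, 45), L, Pow(Add(Rational(-317, 8), L), -1))), -1))
Pow(Add(Function('H')(Mul(-173, Pow(294, -1))), Add(44638, Mul(-1, Function('h')(-195)))), -1) = Pow(Add(Mul(45, Pow(Mul(-173, Pow(294, -1)), -1), Pow(Add(-14281, Mul(360, Mul(-173, Pow(294, -1)))), -1), Add(-317, Mul(8, Mul(-173, Pow(294, -1))))), Add(44638, Mul(-1, 104))), -1) = Pow(Add(Mul(45, Pow(Mul(-173, Rational(1, 294)), -1), Pow(Add(-14281, Mul(360, Mul(-173, Rational(1, 294)))), -1), Add(-317, Mul(8, Mul(-173, Rational(1, 294))))), Add(44638, -104)), -1) = Pow(Add(Mul(45, Pow(Rational(-173, 294), -1), Pow(Add(-14281, Mul(360, Rational(-173, 294))), -1), Add(-317, Mul(8, Rational(-173, 294)))), 44534), -1) = Pow(Add(Mul(45, Rational(-294, 173), Pow(Add(-14281, Rational(-10380, 49)), -1), Add(-317, Rational(-692, 147))), 44534), -1) = Pow(Add(Mul(45, Rational(-294, 173), Pow(Rational(-710149, 49), -1), Rational(-47291, 147)), 44534), -1) = Pow(Add(Mul(45, Rational(-294, 173), Rational(-49, 710149), Rational(-47291, 147)), 44534), -1) = Pow(Add(Rational(-208553310, 122855777), 44534), -1) = Pow(Rational(5471050619608, 122855777), -1) = Rational(122855777, 5471050619608)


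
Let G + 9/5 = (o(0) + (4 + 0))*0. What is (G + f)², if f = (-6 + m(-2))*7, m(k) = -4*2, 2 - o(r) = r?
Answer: 249001/25 ≈ 9960.0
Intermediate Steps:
o(r) = 2 - r
m(k) = -8
G = -9/5 (G = -9/5 + ((2 - 1*0) + (4 + 0))*0 = -9/5 + ((2 + 0) + 4)*0 = -9/5 + (2 + 4)*0 = -9/5 + 6*0 = -9/5 + 0 = -9/5 ≈ -1.8000)
f = -98 (f = (-6 - 8)*7 = -14*7 = -98)
(G + f)² = (-9/5 - 98)² = (-499/5)² = 249001/25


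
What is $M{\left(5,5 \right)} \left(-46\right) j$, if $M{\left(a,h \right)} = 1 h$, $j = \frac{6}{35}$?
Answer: $- \frac{276}{7} \approx -39.429$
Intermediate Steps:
$j = \frac{6}{35}$ ($j = 6 \cdot \frac{1}{35} = \frac{6}{35} \approx 0.17143$)
$M{\left(a,h \right)} = h$
$M{\left(5,5 \right)} \left(-46\right) j = 5 \left(-46\right) \frac{6}{35} = \left(-230\right) \frac{6}{35} = - \frac{276}{7}$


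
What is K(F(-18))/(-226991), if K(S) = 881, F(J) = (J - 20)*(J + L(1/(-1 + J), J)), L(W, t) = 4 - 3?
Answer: -881/226991 ≈ -0.0038812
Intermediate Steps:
L(W, t) = 1
F(J) = (1 + J)*(-20 + J) (F(J) = (J - 20)*(J + 1) = (-20 + J)*(1 + J) = (1 + J)*(-20 + J))
K(F(-18))/(-226991) = 881/(-226991) = 881*(-1/226991) = -881/226991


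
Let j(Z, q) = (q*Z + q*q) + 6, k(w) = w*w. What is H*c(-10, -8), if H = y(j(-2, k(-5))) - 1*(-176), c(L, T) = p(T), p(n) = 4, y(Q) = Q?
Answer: 3028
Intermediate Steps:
k(w) = w**2
j(Z, q) = 6 + q**2 + Z*q (j(Z, q) = (Z*q + q**2) + 6 = (q**2 + Z*q) + 6 = 6 + q**2 + Z*q)
c(L, T) = 4
H = 757 (H = (6 + ((-5)**2)**2 - 2*(-5)**2) - 1*(-176) = (6 + 25**2 - 2*25) + 176 = (6 + 625 - 50) + 176 = 581 + 176 = 757)
H*c(-10, -8) = 757*4 = 3028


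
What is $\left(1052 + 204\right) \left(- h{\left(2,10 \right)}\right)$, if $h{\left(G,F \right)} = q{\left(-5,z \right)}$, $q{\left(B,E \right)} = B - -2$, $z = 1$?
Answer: $3768$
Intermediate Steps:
$q{\left(B,E \right)} = 2 + B$ ($q{\left(B,E \right)} = B + 2 = 2 + B$)
$h{\left(G,F \right)} = -3$ ($h{\left(G,F \right)} = 2 - 5 = -3$)
$\left(1052 + 204\right) \left(- h{\left(2,10 \right)}\right) = \left(1052 + 204\right) \left(\left(-1\right) \left(-3\right)\right) = 1256 \cdot 3 = 3768$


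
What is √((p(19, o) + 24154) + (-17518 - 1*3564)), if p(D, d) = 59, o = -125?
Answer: √3131 ≈ 55.955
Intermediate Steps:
√((p(19, o) + 24154) + (-17518 - 1*3564)) = √((59 + 24154) + (-17518 - 1*3564)) = √(24213 + (-17518 - 3564)) = √(24213 - 21082) = √3131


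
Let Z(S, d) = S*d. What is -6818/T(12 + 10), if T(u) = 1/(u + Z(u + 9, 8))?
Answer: -1840860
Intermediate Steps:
T(u) = 1/(72 + 9*u) (T(u) = 1/(u + (u + 9)*8) = 1/(u + (9 + u)*8) = 1/(u + (72 + 8*u)) = 1/(72 + 9*u))
-6818/T(12 + 10) = -6818/(1/(9*(8 + (12 + 10)))) = -6818/(1/(9*(8 + 22))) = -6818/((⅑)/30) = -6818/((⅑)*(1/30)) = -6818/1/270 = -6818*270 = -1840860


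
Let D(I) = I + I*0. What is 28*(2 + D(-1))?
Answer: 28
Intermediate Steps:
D(I) = I (D(I) = I + 0 = I)
28*(2 + D(-1)) = 28*(2 - 1) = 28*1 = 28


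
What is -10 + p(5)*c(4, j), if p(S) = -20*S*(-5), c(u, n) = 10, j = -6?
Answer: 4990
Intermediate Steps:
p(S) = 100*S (p(S) = -20*S*(-5) = 100*S)
-10 + p(5)*c(4, j) = -10 + (100*5)*10 = -10 + 500*10 = -10 + 5000 = 4990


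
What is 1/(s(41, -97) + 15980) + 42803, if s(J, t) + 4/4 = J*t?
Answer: 513721607/12002 ≈ 42803.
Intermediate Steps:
s(J, t) = -1 + J*t
1/(s(41, -97) + 15980) + 42803 = 1/((-1 + 41*(-97)) + 15980) + 42803 = 1/((-1 - 3977) + 15980) + 42803 = 1/(-3978 + 15980) + 42803 = 1/12002 + 42803 = 513721607/12002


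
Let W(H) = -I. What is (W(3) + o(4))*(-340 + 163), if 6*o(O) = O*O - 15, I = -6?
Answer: -2183/2 ≈ -1091.5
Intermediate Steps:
W(H) = 6 (W(H) = -1*(-6) = 6)
o(O) = -5/2 + O**2/6 (o(O) = (O*O - 15)/6 = (O**2 - 15)/6 = (-15 + O**2)/6 = -5/2 + O**2/6)
(W(3) + o(4))*(-340 + 163) = (6 + (-5/2 + (1/6)*4**2))*(-340 + 163) = (6 + (-5/2 + (1/6)*16))*(-177) = (6 + (-5/2 + 8/3))*(-177) = (6 + 1/6)*(-177) = (37/6)*(-177) = -2183/2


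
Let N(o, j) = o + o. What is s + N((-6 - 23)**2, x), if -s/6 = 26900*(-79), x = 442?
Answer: 12752282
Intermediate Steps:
s = 12750600 (s = -161400*(-79) = -6*(-2125100) = 12750600)
N(o, j) = 2*o
s + N((-6 - 23)**2, x) = 12750600 + 2*(-6 - 23)**2 = 12750600 + 2*(-29)**2 = 12750600 + 2*841 = 12750600 + 1682 = 12752282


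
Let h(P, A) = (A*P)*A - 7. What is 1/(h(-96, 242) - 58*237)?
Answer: -1/5635897 ≈ -1.7743e-7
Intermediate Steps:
h(P, A) = -7 + P*A² (h(P, A) = P*A² - 7 = -7 + P*A²)
1/(h(-96, 242) - 58*237) = 1/((-7 - 96*242²) - 58*237) = 1/((-7 - 96*58564) - 13746) = 1/((-7 - 5622144) - 13746) = 1/(-5622151 - 13746) = 1/(-5635897) = -1/5635897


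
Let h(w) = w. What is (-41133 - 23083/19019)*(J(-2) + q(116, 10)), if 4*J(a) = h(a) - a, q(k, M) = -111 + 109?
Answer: 1564663220/19019 ≈ 82268.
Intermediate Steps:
q(k, M) = -2
J(a) = 0 (J(a) = (a - a)/4 = (¼)*0 = 0)
(-41133 - 23083/19019)*(J(-2) + q(116, 10)) = (-41133 - 23083/19019)*(0 - 2) = (-41133 - 23083*1/19019)*(-2) = (-41133 - 23083/19019)*(-2) = -782331610/19019*(-2) = 1564663220/19019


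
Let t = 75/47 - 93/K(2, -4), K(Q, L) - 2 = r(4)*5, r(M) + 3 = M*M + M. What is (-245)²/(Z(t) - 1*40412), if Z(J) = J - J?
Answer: -60025/40412 ≈ -1.4853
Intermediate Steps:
r(M) = -3 + M + M² (r(M) = -3 + (M*M + M) = -3 + (M² + M) = -3 + (M + M²) = -3 + M + M²)
K(Q, L) = 87 (K(Q, L) = 2 + (-3 + 4 + 4²)*5 = 2 + (-3 + 4 + 16)*5 = 2 + 17*5 = 2 + 85 = 87)
t = 718/1363 (t = 75/47 - 93/87 = 75*(1/47) - 93*1/87 = 75/47 - 31/29 = 718/1363 ≈ 0.52678)
Z(J) = 0
(-245)²/(Z(t) - 1*40412) = (-245)²/(0 - 1*40412) = 60025/(0 - 40412) = 60025/(-40412) = 60025*(-1/40412) = -60025/40412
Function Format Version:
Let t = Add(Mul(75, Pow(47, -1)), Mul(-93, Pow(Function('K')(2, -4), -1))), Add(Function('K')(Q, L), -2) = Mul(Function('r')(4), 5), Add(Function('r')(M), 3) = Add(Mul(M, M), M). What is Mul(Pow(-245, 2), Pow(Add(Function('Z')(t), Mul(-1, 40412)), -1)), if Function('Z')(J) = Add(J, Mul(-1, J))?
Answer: Rational(-60025, 40412) ≈ -1.4853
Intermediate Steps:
Function('r')(M) = Add(-3, M, Pow(M, 2)) (Function('r')(M) = Add(-3, Add(Mul(M, M), M)) = Add(-3, Add(Pow(M, 2), M)) = Add(-3, Add(M, Pow(M, 2))) = Add(-3, M, Pow(M, 2)))
Function('K')(Q, L) = 87 (Function('K')(Q, L) = Add(2, Mul(Add(-3, 4, Pow(4, 2)), 5)) = Add(2, Mul(Add(-3, 4, 16), 5)) = Add(2, Mul(17, 5)) = Add(2, 85) = 87)
t = Rational(718, 1363) (t = Add(Mul(75, Pow(47, -1)), Mul(-93, Pow(87, -1))) = Add(Mul(75, Rational(1, 47)), Mul(-93, Rational(1, 87))) = Add(Rational(75, 47), Rational(-31, 29)) = Rational(718, 1363) ≈ 0.52678)
Function('Z')(J) = 0
Mul(Pow(-245, 2), Pow(Add(Function('Z')(t), Mul(-1, 40412)), -1)) = Mul(Pow(-245, 2), Pow(Add(0, Mul(-1, 40412)), -1)) = Mul(60025, Pow(Add(0, -40412), -1)) = Mul(60025, Pow(-40412, -1)) = Mul(60025, Rational(-1, 40412)) = Rational(-60025, 40412)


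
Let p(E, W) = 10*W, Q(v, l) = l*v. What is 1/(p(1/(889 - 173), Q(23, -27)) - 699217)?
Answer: -1/705427 ≈ -1.4176e-6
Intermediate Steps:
1/(p(1/(889 - 173), Q(23, -27)) - 699217) = 1/(10*(-27*23) - 699217) = 1/(10*(-621) - 699217) = 1/(-6210 - 699217) = 1/(-705427) = -1/705427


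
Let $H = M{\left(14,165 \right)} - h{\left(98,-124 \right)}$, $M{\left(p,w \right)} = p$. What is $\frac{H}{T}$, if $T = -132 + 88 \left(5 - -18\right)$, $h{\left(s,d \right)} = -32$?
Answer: $\frac{23}{946} \approx 0.024313$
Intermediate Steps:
$H = 46$ ($H = 14 - -32 = 14 + 32 = 46$)
$T = 1892$ ($T = -132 + 88 \left(5 + 18\right) = -132 + 88 \cdot 23 = -132 + 2024 = 1892$)
$\frac{H}{T} = \frac{46}{1892} = 46 \cdot \frac{1}{1892} = \frac{23}{946}$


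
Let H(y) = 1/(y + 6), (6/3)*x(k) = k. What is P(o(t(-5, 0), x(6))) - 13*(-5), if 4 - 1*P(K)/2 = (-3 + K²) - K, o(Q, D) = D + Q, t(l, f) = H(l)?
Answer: 55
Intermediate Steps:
x(k) = k/2
H(y) = 1/(6 + y)
t(l, f) = 1/(6 + l)
P(K) = 14 - 2*K² + 2*K (P(K) = 8 - 2*((-3 + K²) - K) = 8 - 2*(-3 + K² - K) = 8 + (6 - 2*K² + 2*K) = 14 - 2*K² + 2*K)
P(o(t(-5, 0), x(6))) - 13*(-5) = (14 - 2*((½)*6 + 1/(6 - 5))² + 2*((½)*6 + 1/(6 - 5))) - 13*(-5) = (14 - 2*(3 + 1/1)² + 2*(3 + 1/1)) + 65 = (14 - 2*(3 + 1)² + 2*(3 + 1)) + 65 = (14 - 2*4² + 2*4) + 65 = (14 - 2*16 + 8) + 65 = (14 - 32 + 8) + 65 = -10 + 65 = 55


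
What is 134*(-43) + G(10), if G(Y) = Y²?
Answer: -5662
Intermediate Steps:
134*(-43) + G(10) = 134*(-43) + 10² = -5762 + 100 = -5662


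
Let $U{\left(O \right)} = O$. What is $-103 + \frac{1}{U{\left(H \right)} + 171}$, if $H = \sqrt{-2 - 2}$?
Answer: $- \frac{3012064}{29245} - \frac{2 i}{29245} \approx -102.99 - 6.8388 \cdot 10^{-5} i$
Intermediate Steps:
$H = 2 i$ ($H = \sqrt{-4} = 2 i \approx 2.0 i$)
$-103 + \frac{1}{U{\left(H \right)} + 171} = -103 + \frac{1}{2 i + 171} = -103 + \frac{1}{171 + 2 i} = -103 + \frac{171 - 2 i}{29245}$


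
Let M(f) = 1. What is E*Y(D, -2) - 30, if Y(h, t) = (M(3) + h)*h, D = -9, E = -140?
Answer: -10110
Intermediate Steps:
Y(h, t) = h*(1 + h) (Y(h, t) = (1 + h)*h = h*(1 + h))
E*Y(D, -2) - 30 = -(-1260)*(1 - 9) - 30 = -(-1260)*(-8) - 30 = -140*72 - 30 = -10080 - 30 = -10110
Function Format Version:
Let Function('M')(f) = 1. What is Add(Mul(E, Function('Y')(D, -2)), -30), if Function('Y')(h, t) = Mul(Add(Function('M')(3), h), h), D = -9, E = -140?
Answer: -10110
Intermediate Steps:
Function('Y')(h, t) = Mul(h, Add(1, h)) (Function('Y')(h, t) = Mul(Add(1, h), h) = Mul(h, Add(1, h)))
Add(Mul(E, Function('Y')(D, -2)), -30) = Add(Mul(-140, Mul(-9, Add(1, -9))), -30) = Add(Mul(-140, Mul(-9, -8)), -30) = Add(Mul(-140, 72), -30) = Add(-10080, -30) = -10110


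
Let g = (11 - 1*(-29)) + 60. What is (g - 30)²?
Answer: 4900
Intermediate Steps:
g = 100 (g = (11 + 29) + 60 = 40 + 60 = 100)
(g - 30)² = (100 - 30)² = 70² = 4900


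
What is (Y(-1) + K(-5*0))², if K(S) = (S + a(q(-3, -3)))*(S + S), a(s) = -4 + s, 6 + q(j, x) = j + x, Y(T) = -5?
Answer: 25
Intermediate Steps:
q(j, x) = -6 + j + x (q(j, x) = -6 + (j + x) = -6 + j + x)
K(S) = 2*S*(-16 + S) (K(S) = (S + (-4 + (-6 - 3 - 3)))*(S + S) = (S + (-4 - 12))*(2*S) = (S - 16)*(2*S) = (-16 + S)*(2*S) = 2*S*(-16 + S))
(Y(-1) + K(-5*0))² = (-5 + 2*(-5*0)*(-16 - 5*0))² = (-5 + 2*0*(-16 + 0))² = (-5 + 2*0*(-16))² = (-5 + 0)² = (-5)² = 25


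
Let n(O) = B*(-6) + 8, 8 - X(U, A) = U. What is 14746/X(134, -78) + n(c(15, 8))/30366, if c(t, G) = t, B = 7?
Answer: -1776910/15183 ≈ -117.03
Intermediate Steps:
X(U, A) = 8 - U
n(O) = -34 (n(O) = 7*(-6) + 8 = -42 + 8 = -34)
14746/X(134, -78) + n(c(15, 8))/30366 = 14746/(8 - 1*134) - 34/30366 = 14746/(8 - 134) - 34*1/30366 = 14746/(-126) - 17/15183 = 14746*(-1/126) - 17/15183 = -7373/63 - 17/15183 = -1776910/15183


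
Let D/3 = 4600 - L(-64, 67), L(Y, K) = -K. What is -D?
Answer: -14001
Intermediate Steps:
D = 14001 (D = 3*(4600 - (-1)*67) = 3*(4600 - 1*(-67)) = 3*(4600 + 67) = 3*4667 = 14001)
-D = -1*14001 = -14001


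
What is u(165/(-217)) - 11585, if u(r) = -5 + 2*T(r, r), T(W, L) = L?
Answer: -2515360/217 ≈ -11592.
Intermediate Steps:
u(r) = -5 + 2*r
u(165/(-217)) - 11585 = (-5 + 2*(165/(-217))) - 11585 = (-5 + 2*(165*(-1/217))) - 11585 = (-5 + 2*(-165/217)) - 11585 = (-5 - 330/217) - 11585 = -1415/217 - 11585 = -2515360/217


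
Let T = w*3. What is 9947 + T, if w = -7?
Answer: 9926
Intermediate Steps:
T = -21 (T = -7*3 = -21)
9947 + T = 9947 - 21 = 9926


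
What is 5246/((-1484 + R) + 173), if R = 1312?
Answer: 5246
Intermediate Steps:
5246/((-1484 + R) + 173) = 5246/((-1484 + 1312) + 173) = 5246/(-172 + 173) = 5246/1 = 5246*1 = 5246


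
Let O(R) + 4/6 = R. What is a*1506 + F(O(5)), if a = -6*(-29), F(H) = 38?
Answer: 262082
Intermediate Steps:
O(R) = -⅔ + R
a = 174
a*1506 + F(O(5)) = 174*1506 + 38 = 262044 + 38 = 262082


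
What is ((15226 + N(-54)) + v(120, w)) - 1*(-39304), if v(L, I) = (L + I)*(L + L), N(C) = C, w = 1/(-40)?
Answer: 83270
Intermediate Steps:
w = -1/40 ≈ -0.025000
v(L, I) = 2*L*(I + L) (v(L, I) = (I + L)*(2*L) = 2*L*(I + L))
((15226 + N(-54)) + v(120, w)) - 1*(-39304) = ((15226 - 54) + 2*120*(-1/40 + 120)) - 1*(-39304) = (15172 + 2*120*(4799/40)) + 39304 = (15172 + 28794) + 39304 = 43966 + 39304 = 83270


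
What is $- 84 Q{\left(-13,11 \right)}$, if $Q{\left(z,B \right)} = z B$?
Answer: $12012$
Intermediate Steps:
$Q{\left(z,B \right)} = B z$
$- 84 Q{\left(-13,11 \right)} = - 84 \cdot 11 \left(-13\right) = \left(-84\right) \left(-143\right) = 12012$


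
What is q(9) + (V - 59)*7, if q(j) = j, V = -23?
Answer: -565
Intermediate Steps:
q(9) + (V - 59)*7 = 9 + (-23 - 59)*7 = 9 - 82*7 = 9 - 574 = -565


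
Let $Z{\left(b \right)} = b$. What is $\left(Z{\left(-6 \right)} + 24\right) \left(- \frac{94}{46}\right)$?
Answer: $- \frac{846}{23} \approx -36.783$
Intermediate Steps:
$\left(Z{\left(-6 \right)} + 24\right) \left(- \frac{94}{46}\right) = \left(-6 + 24\right) \left(- \frac{94}{46}\right) = 18 \left(\left(-94\right) \frac{1}{46}\right) = 18 \left(- \frac{47}{23}\right) = - \frac{846}{23}$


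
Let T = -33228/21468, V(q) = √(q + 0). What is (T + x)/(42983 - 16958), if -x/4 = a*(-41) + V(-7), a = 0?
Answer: -923/15519575 - 4*I*√7/26025 ≈ -5.9473e-5 - 0.00040665*I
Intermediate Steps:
V(q) = √q
T = -2769/1789 (T = -33228*1/21468 = -2769/1789 ≈ -1.5478)
x = -4*I*√7 (x = -4*(0*(-41) + √(-7)) = -4*(0 + I*√7) = -4*I*√7 ≈ -10.583*I)
(T + x)/(42983 - 16958) = (-2769/1789 - 4*I*√7)/(42983 - 16958) = (-2769/1789 - 4*I*√7)/26025 = (-2769/1789 - 4*I*√7)*(1/26025) = -923/15519575 - 4*I*√7/26025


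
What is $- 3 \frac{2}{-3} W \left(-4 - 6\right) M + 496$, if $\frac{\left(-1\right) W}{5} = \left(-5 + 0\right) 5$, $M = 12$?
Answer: $-29504$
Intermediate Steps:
$W = 125$ ($W = - 5 \left(-5 + 0\right) 5 = - 5 \left(\left(-5\right) 5\right) = \left(-5\right) \left(-25\right) = 125$)
$- 3 \frac{2}{-3} W \left(-4 - 6\right) M + 496 = - 3 \frac{2}{-3} \cdot 125 \left(-4 - 6\right) 12 + 496 = - 3 \cdot 2 \left(- \frac{1}{3}\right) 125 \left(\left(-10\right) 12\right) + 496 = \left(-3\right) \left(- \frac{2}{3}\right) 125 \left(-120\right) + 496 = 2 \cdot 125 \left(-120\right) + 496 = 250 \left(-120\right) + 496 = -30000 + 496 = -29504$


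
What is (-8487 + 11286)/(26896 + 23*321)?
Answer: 2799/34279 ≈ 0.081653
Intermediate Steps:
(-8487 + 11286)/(26896 + 23*321) = 2799/(26896 + 7383) = 2799/34279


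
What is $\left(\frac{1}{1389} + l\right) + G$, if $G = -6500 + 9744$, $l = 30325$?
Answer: $\frac{46627342}{1389} \approx 33569.0$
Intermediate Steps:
$G = 3244$
$\left(\frac{1}{1389} + l\right) + G = \left(\frac{1}{1389} + 30325\right) + 3244 = \frac{42121426}{1389} + 3244 = \frac{46627342}{1389}$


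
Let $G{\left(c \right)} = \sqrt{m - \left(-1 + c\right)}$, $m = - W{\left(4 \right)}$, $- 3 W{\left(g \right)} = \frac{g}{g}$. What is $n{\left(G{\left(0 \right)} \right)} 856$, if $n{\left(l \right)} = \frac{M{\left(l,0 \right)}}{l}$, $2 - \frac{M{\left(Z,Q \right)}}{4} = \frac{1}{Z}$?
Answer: $-2568 + 3424 \sqrt{3} \approx 3362.5$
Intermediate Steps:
$W{\left(g \right)} = - \frac{1}{3}$ ($W{\left(g \right)} = - \frac{g \frac{1}{g}}{3} = \left(- \frac{1}{3}\right) 1 = - \frac{1}{3}$)
$M{\left(Z,Q \right)} = 8 - \frac{4}{Z}$
$m = \frac{1}{3}$ ($m = \left(-1\right) \left(- \frac{1}{3}\right) = \frac{1}{3} \approx 0.33333$)
$G{\left(c \right)} = \sqrt{\frac{4}{3} - c}$ ($G{\left(c \right)} = \sqrt{\frac{1}{3} - \left(-1 + c\right)} = \sqrt{\frac{4}{3} - c}$)
$n{\left(l \right)} = \frac{8 - \frac{4}{l}}{l}$
$n{\left(G{\left(0 \right)} \right)} 856 = \frac{4 \left(-1 + 2 \frac{\sqrt{12 - 0}}{3}\right)}{\frac{4}{3}} \cdot 856 = \frac{4 \left(-1 + 2 \frac{\sqrt{12 + 0}}{3}\right)}{\frac{4}{3}} \cdot 856 = \frac{4 \left(-1 + 2 \frac{\sqrt{12}}{3}\right)}{\frac{4}{3}} \cdot 856 = \frac{4 \left(-1 + 2 \frac{2 \sqrt{3}}{3}\right)}{\frac{4}{3}} \cdot 856 = 4 \cdot \frac{3}{4} \left(-1 + \frac{4 \sqrt{3}}{3}\right) 856 = \left(-3 + 4 \sqrt{3}\right) 856 = -2568 + 3424 \sqrt{3}$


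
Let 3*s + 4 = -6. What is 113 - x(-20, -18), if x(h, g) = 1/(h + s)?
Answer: 7913/70 ≈ 113.04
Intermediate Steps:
s = -10/3 (s = -4/3 + (1/3)*(-6) = -4/3 - 2 = -10/3 ≈ -3.3333)
x(h, g) = 1/(-10/3 + h) (x(h, g) = 1/(h - 10/3) = 1/(-10/3 + h))
113 - x(-20, -18) = 113 - 3/(-10 + 3*(-20)) = 113 - 3/(-10 - 60) = 113 - 3/(-70) = 113 - 3*(-1)/70 = 113 - 1*(-3/70) = 113 + 3/70 = 7913/70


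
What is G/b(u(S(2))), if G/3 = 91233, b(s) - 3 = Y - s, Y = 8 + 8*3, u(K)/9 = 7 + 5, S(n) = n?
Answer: -273699/73 ≈ -3749.3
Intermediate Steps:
u(K) = 108 (u(K) = 9*(7 + 5) = 9*12 = 108)
Y = 32 (Y = 8 + 24 = 32)
b(s) = 35 - s (b(s) = 3 + (32 - s) = 35 - s)
G = 273699 (G = 3*91233 = 273699)
G/b(u(S(2))) = 273699/(35 - 1*108) = 273699/(35 - 108) = 273699/(-73) = 273699*(-1/73) = -273699/73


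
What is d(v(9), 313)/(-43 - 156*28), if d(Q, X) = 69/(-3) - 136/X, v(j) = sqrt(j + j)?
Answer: 7335/1380643 ≈ 0.0053127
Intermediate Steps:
v(j) = sqrt(2)*sqrt(j) (v(j) = sqrt(2*j) = sqrt(2)*sqrt(j))
d(Q, X) = -23 - 136/X (d(Q, X) = 69*(-1/3) - 136/X = -23 - 136/X)
d(v(9), 313)/(-43 - 156*28) = (-23 - 136/313)/(-43 - 156*28) = (-23 - 136*1/313)/(-43 - 4368) = (-23 - 136/313)/(-4411) = -7335/313*(-1/4411) = 7335/1380643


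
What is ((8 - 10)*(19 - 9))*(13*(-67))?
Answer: 17420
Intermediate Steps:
((8 - 10)*(19 - 9))*(13*(-67)) = -2*10*(-871) = -20*(-871) = 17420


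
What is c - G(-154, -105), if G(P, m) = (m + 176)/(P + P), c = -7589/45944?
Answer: 231153/3537688 ≈ 0.065340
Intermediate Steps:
c = -7589/45944 (c = -7589*1/45944 = -7589/45944 ≈ -0.16518)
G(P, m) = (176 + m)/(2*P) (G(P, m) = (176 + m)/((2*P)) = (176 + m)*(1/(2*P)) = (176 + m)/(2*P))
c - G(-154, -105) = -7589/45944 - (176 - 105)/(2*(-154)) = -7589/45944 - (-1)*71/(2*154) = -7589/45944 - 1*(-71/308) = -7589/45944 + 71/308 = 231153/3537688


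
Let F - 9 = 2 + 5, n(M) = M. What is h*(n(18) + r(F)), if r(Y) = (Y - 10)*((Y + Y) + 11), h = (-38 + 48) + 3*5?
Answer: 6900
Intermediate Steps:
h = 25 (h = 10 + 15 = 25)
F = 16 (F = 9 + (2 + 5) = 9 + 7 = 16)
r(Y) = (-10 + Y)*(11 + 2*Y) (r(Y) = (-10 + Y)*(2*Y + 11) = (-10 + Y)*(11 + 2*Y))
h*(n(18) + r(F)) = 25*(18 + (-110 - 9*16 + 2*16²)) = 25*(18 + (-110 - 144 + 2*256)) = 25*(18 + (-110 - 144 + 512)) = 25*(18 + 258) = 25*276 = 6900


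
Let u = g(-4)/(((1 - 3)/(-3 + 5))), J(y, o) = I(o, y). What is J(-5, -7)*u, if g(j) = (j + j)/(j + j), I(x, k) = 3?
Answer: -3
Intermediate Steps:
J(y, o) = 3
g(j) = 1 (g(j) = (2*j)/((2*j)) = (2*j)*(1/(2*j)) = 1)
u = -1 (u = 1/((1 - 3)/(-3 + 5)) = 1/(-2/2) = 1/(-2*½) = 1/(-1) = 1*(-1) = -1)
J(-5, -7)*u = 3*(-1) = -3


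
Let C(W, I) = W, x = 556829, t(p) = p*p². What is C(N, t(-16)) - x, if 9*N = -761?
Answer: -5012222/9 ≈ -5.5691e+5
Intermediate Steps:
N = -761/9 (N = (⅑)*(-761) = -761/9 ≈ -84.556)
t(p) = p³
C(N, t(-16)) - x = -761/9 - 1*556829 = -761/9 - 556829 = -5012222/9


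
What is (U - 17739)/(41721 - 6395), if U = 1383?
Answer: -8178/17663 ≈ -0.46300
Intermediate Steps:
(U - 17739)/(41721 - 6395) = (1383 - 17739)/(41721 - 6395) = -16356/35326 = -16356*1/35326 = -8178/17663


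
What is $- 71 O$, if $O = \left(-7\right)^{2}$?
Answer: $-3479$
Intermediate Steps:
$O = 49$
$- 71 O = \left(-71\right) 49 = -3479$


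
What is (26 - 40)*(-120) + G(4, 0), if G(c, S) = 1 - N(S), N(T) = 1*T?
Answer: 1681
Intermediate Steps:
N(T) = T
G(c, S) = 1 - S
(26 - 40)*(-120) + G(4, 0) = (26 - 40)*(-120) + (1 - 1*0) = -14*(-120) + (1 + 0) = 1680 + 1 = 1681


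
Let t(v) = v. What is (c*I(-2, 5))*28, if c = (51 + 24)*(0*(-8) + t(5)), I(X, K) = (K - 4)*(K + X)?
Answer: 31500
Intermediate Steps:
I(X, K) = (-4 + K)*(K + X)
c = 375 (c = (51 + 24)*(0*(-8) + 5) = 75*(0 + 5) = 75*5 = 375)
(c*I(-2, 5))*28 = (375*(5**2 - 4*5 - 4*(-2) + 5*(-2)))*28 = (375*(25 - 20 + 8 - 10))*28 = (375*3)*28 = 1125*28 = 31500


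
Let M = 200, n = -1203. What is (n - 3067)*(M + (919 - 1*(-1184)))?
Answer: -9833810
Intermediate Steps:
(n - 3067)*(M + (919 - 1*(-1184))) = (-1203 - 3067)*(200 + (919 - 1*(-1184))) = -4270*(200 + (919 + 1184)) = -4270*(200 + 2103) = -4270*2303 = -9833810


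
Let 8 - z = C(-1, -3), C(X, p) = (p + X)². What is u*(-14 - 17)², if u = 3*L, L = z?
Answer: -23064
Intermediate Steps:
C(X, p) = (X + p)²
z = -8 (z = 8 - (-1 - 3)² = 8 - 1*(-4)² = 8 - 1*16 = 8 - 16 = -8)
L = -8
u = -24 (u = 3*(-8) = -24)
u*(-14 - 17)² = -24*(-14 - 17)² = -24*(-31)² = -24*961 = -23064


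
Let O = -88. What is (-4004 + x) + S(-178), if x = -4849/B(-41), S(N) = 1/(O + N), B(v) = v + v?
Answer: -21511374/5453 ≈ -3944.9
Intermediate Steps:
B(v) = 2*v
S(N) = 1/(-88 + N)
x = 4849/82 (x = -4849/(2*(-41)) = -4849/(-82) = -4849*(-1/82) = 4849/82 ≈ 59.134)
(-4004 + x) + S(-178) = (-4004 + 4849/82) + 1/(-88 - 178) = -323479/82 + 1/(-266) = -323479/82 - 1/266 = -21511374/5453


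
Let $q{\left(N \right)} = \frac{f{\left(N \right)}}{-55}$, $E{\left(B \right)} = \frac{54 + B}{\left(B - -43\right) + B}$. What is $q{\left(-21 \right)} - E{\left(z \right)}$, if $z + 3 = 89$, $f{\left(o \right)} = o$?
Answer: $- \frac{637}{2365} \approx -0.26934$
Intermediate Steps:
$z = 86$ ($z = -3 + 89 = 86$)
$E{\left(B \right)} = \frac{54 + B}{43 + 2 B}$ ($E{\left(B \right)} = \frac{54 + B}{\left(B + 43\right) + B} = \frac{54 + B}{\left(43 + B\right) + B} = \frac{54 + B}{43 + 2 B}$)
$q{\left(N \right)} = - \frac{N}{55}$ ($q{\left(N \right)} = \frac{N}{-55} = N \left(- \frac{1}{55}\right) = - \frac{N}{55}$)
$q{\left(-21 \right)} - E{\left(z \right)} = \left(- \frac{1}{55}\right) \left(-21\right) - \frac{54 + 86}{43 + 2 \cdot 86} = \frac{21}{55} - \frac{1}{43 + 172} \cdot 140 = \frac{21}{55} - \frac{1}{215} \cdot 140 = \frac{21}{55} - \frac{28}{43} = - \frac{637}{2365}$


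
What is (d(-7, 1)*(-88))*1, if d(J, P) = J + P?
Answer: 528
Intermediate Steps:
(d(-7, 1)*(-88))*1 = ((-7 + 1)*(-88))*1 = -6*(-88)*1 = 528*1 = 528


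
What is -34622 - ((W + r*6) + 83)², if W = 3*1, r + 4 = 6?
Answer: -44226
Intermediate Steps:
r = 2 (r = -4 + 6 = 2)
W = 3
-34622 - ((W + r*6) + 83)² = -34622 - ((3 + 2*6) + 83)² = -34622 - ((3 + 12) + 83)² = -34622 - (15 + 83)² = -34622 - 1*98² = -34622 - 1*9604 = -34622 - 9604 = -44226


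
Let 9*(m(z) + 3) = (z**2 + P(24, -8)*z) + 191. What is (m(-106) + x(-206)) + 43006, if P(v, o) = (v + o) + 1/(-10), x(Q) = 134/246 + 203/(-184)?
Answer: 4988640659/113160 ≈ 44085.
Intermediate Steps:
x(Q) = -12641/22632 (x(Q) = 134*(1/246) + 203*(-1/184) = 67/123 - 203/184 = -12641/22632)
P(v, o) = -1/10 + o + v (P(v, o) = (o + v) - 1/10 = -1/10 + o + v)
m(z) = 164/9 + z**2/9 + 53*z/30 (m(z) = -3 + ((z**2 + (-1/10 - 8 + 24)*z) + 191)/9 = -3 + ((z**2 + 159*z/10) + 191)/9 = -3 + (191 + z**2 + 159*z/10)/9 = -3 + (191/9 + z**2/9 + 53*z/30) = 164/9 + z**2/9 + 53*z/30)
(m(-106) + x(-206)) + 43006 = ((164/9 + (1/9)*(-106)**2 + (53/30)*(-106)) - 12641/22632) + 43006 = ((164/9 + (1/9)*11236 - 2809/15) - 12641/22632) + 43006 = ((164/9 + 11236/9 - 2809/15) - 12641/22632) + 43006 = (5397/5 - 12641/22632) + 43006 = 122081699/113160 + 43006 = 4988640659/113160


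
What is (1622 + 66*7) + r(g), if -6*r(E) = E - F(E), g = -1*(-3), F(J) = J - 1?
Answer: 12503/6 ≈ 2083.8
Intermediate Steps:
F(J) = -1 + J
g = 3
r(E) = -⅙ (r(E) = -(E - (-1 + E))/6 = -(E + (1 - E))/6 = -⅙*1 = -⅙)
(1622 + 66*7) + r(g) = (1622 + 66*7) - ⅙ = (1622 + 462) - ⅙ = 2084 - ⅙ = 12503/6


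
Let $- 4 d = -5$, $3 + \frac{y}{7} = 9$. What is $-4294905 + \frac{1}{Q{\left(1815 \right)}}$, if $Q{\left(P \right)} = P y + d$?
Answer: $- \frac{1309623907121}{304925} \approx -4.2949 \cdot 10^{6}$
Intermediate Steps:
$y = 42$ ($y = -21 + 7 \cdot 9 = -21 + 63 = 42$)
$d = \frac{5}{4}$ ($d = \left(- \frac{1}{4}\right) \left(-5\right) = \frac{5}{4} \approx 1.25$)
$Q{\left(P \right)} = \frac{5}{4} + 42 P$ ($Q{\left(P \right)} = P 42 + \frac{5}{4} = 42 P + \frac{5}{4} = \frac{5}{4} + 42 P$)
$-4294905 + \frac{1}{Q{\left(1815 \right)}} = -4294905 + \frac{1}{\frac{5}{4} + 42 \cdot 1815} = -4294905 + \frac{1}{\frac{5}{4} + 76230} = -4294905 + \frac{1}{\frac{304925}{4}} = -4294905 + \frac{4}{304925} = - \frac{1309623907121}{304925}$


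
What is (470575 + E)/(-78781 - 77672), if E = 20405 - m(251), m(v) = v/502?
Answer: -89269/28446 ≈ -3.1382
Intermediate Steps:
m(v) = v/502 (m(v) = v*(1/502) = v/502)
E = 40809/2 (E = 20405 - 251/502 = 20405 - 1*1/2 = 20405 - 1/2 = 40809/2 ≈ 20405.)
(470575 + E)/(-78781 - 77672) = (470575 + 40809/2)/(-78781 - 77672) = (981959/2)/(-156453) = (981959/2)*(-1/156453) = -89269/28446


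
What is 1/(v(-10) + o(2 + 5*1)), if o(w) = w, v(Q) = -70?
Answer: -1/63 ≈ -0.015873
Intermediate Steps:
1/(v(-10) + o(2 + 5*1)) = 1/(-70 + (2 + 5*1)) = 1/(-70 + (2 + 5)) = 1/(-70 + 7) = 1/(-63) = -1/63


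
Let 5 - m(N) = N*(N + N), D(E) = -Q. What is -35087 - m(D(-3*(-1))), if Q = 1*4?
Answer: -35060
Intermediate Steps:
Q = 4
D(E) = -4 (D(E) = -1*4 = -4)
m(N) = 5 - 2*N**2 (m(N) = 5 - N*(N + N) = 5 - N*2*N = 5 - 2*N**2)
-35087 - m(D(-3*(-1))) = -35087 - (5 - 2*(-4)**2) = -35087 - (5 - 2*16) = -35087 - (5 - 32) = -35087 - 1*(-27) = -35087 + 27 = -35060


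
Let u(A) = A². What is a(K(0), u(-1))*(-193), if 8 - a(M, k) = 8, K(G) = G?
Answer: 0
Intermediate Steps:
a(M, k) = 0 (a(M, k) = 8 - 1*8 = 8 - 8 = 0)
a(K(0), u(-1))*(-193) = 0*(-193) = 0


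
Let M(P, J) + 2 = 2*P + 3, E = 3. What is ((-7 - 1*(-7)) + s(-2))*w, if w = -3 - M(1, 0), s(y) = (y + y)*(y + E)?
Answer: 24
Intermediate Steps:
M(P, J) = 1 + 2*P (M(P, J) = -2 + (2*P + 3) = -2 + (3 + 2*P) = 1 + 2*P)
s(y) = 2*y*(3 + y) (s(y) = (y + y)*(y + 3) = (2*y)*(3 + y) = 2*y*(3 + y))
w = -6 (w = -3 - (1 + 2*1) = -3 - (1 + 2) = -3 - 1*3 = -3 - 3 = -6)
((-7 - 1*(-7)) + s(-2))*w = ((-7 - 1*(-7)) + 2*(-2)*(3 - 2))*(-6) = ((-7 + 7) + 2*(-2)*1)*(-6) = (0 - 4)*(-6) = -4*(-6) = 24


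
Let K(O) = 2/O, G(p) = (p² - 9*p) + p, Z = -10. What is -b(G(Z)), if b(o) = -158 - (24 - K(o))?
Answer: 16379/90 ≈ 181.99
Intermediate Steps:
G(p) = p² - 8*p
b(o) = -182 + 2/o (b(o) = -158 - (24 - 2/o) = -158 + (-24 + 2/o) = -182 + 2/o)
-b(G(Z)) = -(-182 + 2/((-10*(-8 - 10)))) = -(-182 + 2/((-10*(-18)))) = -(-182 + 2/180) = -(-182 + 2*(1/180)) = -(-182 + 1/90) = -1*(-16379/90) = 16379/90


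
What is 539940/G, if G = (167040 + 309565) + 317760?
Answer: 107988/158873 ≈ 0.67971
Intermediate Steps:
G = 794365 (G = 476605 + 317760 = 794365)
539940/G = 539940/794365 = 539940*(1/794365) = 107988/158873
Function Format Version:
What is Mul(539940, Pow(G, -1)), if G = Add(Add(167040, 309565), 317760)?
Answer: Rational(107988, 158873) ≈ 0.67971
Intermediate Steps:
G = 794365 (G = Add(476605, 317760) = 794365)
Mul(539940, Pow(G, -1)) = Mul(539940, Pow(794365, -1)) = Mul(539940, Rational(1, 794365)) = Rational(107988, 158873)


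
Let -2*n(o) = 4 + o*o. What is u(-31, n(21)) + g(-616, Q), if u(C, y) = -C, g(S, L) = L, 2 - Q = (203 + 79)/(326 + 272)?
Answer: 9726/299 ≈ 32.528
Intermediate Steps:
Q = 457/299 (Q = 2 - (203 + 79)/(326 + 272) = 2 - 282/598 = 2 - 1*141/299 = 2 - 141/299 = 457/299 ≈ 1.5284)
n(o) = -2 - o**2/2 (n(o) = -(4 + o*o)/2 = -(4 + o**2)/2 = -2 - o**2/2)
u(-31, n(21)) + g(-616, Q) = -1*(-31) + 457/299 = 31 + 457/299 = 9726/299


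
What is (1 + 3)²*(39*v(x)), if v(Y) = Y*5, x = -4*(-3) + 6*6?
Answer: 149760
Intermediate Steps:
x = 48 (x = 12 + 36 = 48)
v(Y) = 5*Y
(1 + 3)²*(39*v(x)) = (1 + 3)²*(39*(5*48)) = 4²*(39*240) = 16*9360 = 149760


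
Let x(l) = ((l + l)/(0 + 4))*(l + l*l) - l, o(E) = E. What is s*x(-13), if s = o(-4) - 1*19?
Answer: 23023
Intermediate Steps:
s = -23 (s = -4 - 1*19 = -4 - 19 = -23)
x(l) = -l + l*(l + l**2)/2 (x(l) = ((2*l)/4)*(l + l**2) - l = ((2*l)*(1/4))*(l + l**2) - l = (l/2)*(l + l**2) - l = l*(l + l**2)/2 - l = -l + l*(l + l**2)/2)
s*x(-13) = -23*(-13)*(-2 - 13 + (-13)**2)/2 = -23*(-13)*(-2 - 13 + 169)/2 = -23*(-13)*154/2 = -23*(-1001) = 23023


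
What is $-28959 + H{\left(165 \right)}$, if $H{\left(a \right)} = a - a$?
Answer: $-28959$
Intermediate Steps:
$H{\left(a \right)} = 0$
$-28959 + H{\left(165 \right)} = -28959 + 0 = -28959$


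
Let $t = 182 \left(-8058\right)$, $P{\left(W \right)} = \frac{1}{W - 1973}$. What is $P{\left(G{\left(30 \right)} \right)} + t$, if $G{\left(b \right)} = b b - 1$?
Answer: $- \frac{1575081145}{1074} \approx -1.4666 \cdot 10^{6}$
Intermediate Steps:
$G{\left(b \right)} = -1 + b^{2}$ ($G{\left(b \right)} = b^{2} - 1 = -1 + b^{2}$)
$P{\left(W \right)} = \frac{1}{-1973 + W}$
$t = -1466556$
$P{\left(G{\left(30 \right)} \right)} + t = \frac{1}{-1973 - \left(1 - 30^{2}\right)} - 1466556 = \frac{1}{-1973 + \left(-1 + 900\right)} - 1466556 = \frac{1}{-1973 + 899} - 1466556 = \frac{1}{-1074} - 1466556 = - \frac{1}{1074} - 1466556 = - \frac{1575081145}{1074}$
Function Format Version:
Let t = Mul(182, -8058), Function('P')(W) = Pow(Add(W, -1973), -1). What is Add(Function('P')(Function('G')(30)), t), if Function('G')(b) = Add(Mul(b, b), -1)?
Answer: Rational(-1575081145, 1074) ≈ -1.4666e+6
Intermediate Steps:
Function('G')(b) = Add(-1, Pow(b, 2)) (Function('G')(b) = Add(Pow(b, 2), -1) = Add(-1, Pow(b, 2)))
Function('P')(W) = Pow(Add(-1973, W), -1)
t = -1466556
Add(Function('P')(Function('G')(30)), t) = Add(Pow(Add(-1973, Add(-1, Pow(30, 2))), -1), -1466556) = Add(Pow(Add(-1973, Add(-1, 900)), -1), -1466556) = Add(Pow(Add(-1973, 899), -1), -1466556) = Add(Pow(-1074, -1), -1466556) = Add(Rational(-1, 1074), -1466556) = Rational(-1575081145, 1074)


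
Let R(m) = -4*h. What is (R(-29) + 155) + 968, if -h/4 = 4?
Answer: 1187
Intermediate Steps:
h = -16 (h = -4*4 = -16)
R(m) = 64 (R(m) = -4*(-16) = 64)
(R(-29) + 155) + 968 = (64 + 155) + 968 = 219 + 968 = 1187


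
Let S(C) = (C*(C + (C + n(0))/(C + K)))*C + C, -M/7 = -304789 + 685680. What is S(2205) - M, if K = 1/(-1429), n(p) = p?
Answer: 33804258630700873/3150944 ≈ 1.0728e+10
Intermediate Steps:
K = -1/1429 ≈ -0.00069979
M = -2666237 (M = -7*(-304789 + 685680) = -7*380891 = -2666237)
S(C) = C + C**2*(C + C/(-1/1429 + C)) (S(C) = (C*(C + (C + 0)/(C - 1/1429)))*C + C = (C*(C + C/(-1/1429 + C)))*C + C = C**2*(C + C/(-1/1429 + C)) + C = C + C**2*(C + C/(-1/1429 + C)))
S(2205) - M = 2205*(-1 + 1428*2205**2 + 1429*2205 + 1429*2205**3)/(-1 + 1429*2205) - 1*(-2666237) = 2205*(-1 + 1428*4862025 + 3150945 + 1429*10720765125)/(-1 + 3150945) + 2666237 = 2205*(-1 + 6942971700 + 3150945 + 15319973363625)/3150944 + 2666237 = 2205*(1/3150944)*15326919486269 + 2666237 = 33795857467223145/3150944 + 2666237 = 33804258630700873/3150944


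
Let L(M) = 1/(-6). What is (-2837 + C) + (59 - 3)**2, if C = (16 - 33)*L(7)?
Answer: 1811/6 ≈ 301.83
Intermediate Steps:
L(M) = -1/6
C = 17/6 (C = (16 - 33)*(-1/6) = -17*(-1/6) = 17/6 ≈ 2.8333)
(-2837 + C) + (59 - 3)**2 = (-2837 + 17/6) + (59 - 3)**2 = -17005/6 + 56**2 = -17005/6 + 3136 = 1811/6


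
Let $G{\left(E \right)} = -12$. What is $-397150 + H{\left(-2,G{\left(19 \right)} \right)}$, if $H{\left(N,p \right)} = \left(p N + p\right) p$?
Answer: $-397294$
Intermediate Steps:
$H{\left(N,p \right)} = p \left(p + N p\right)$ ($H{\left(N,p \right)} = \left(N p + p\right) p = \left(p + N p\right) p = p \left(p + N p\right)$)
$-397150 + H{\left(-2,G{\left(19 \right)} \right)} = -397150 + \left(-12\right)^{2} \left(1 - 2\right) = -397150 + 144 \left(-1\right) = -397150 - 144 = -397294$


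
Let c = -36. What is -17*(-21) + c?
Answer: 321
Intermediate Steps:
-17*(-21) + c = -17*(-21) - 36 = 357 - 36 = 321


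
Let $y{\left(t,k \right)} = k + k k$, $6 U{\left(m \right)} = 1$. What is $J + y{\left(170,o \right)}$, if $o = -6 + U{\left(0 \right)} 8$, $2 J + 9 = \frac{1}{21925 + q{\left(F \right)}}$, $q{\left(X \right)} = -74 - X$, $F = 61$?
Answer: $\frac{4946339}{392220} \approx 12.611$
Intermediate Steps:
$U{\left(m \right)} = \frac{1}{6}$ ($U{\left(m \right)} = \frac{1}{6} \cdot 1 = \frac{1}{6}$)
$J = - \frac{196109}{43580}$ ($J = - \frac{9}{2} + \frac{1}{2 \left(21925 - 135\right)} = - \frac{9}{2} + \frac{1}{2 \cdot 21790} = - \frac{9}{2} + \frac{1}{2} \cdot \frac{1}{21790} = - \frac{9}{2} + \frac{1}{43580} = - \frac{196109}{43580} \approx -4.5$)
$o = - \frac{14}{3}$ ($o = -6 + \frac{1}{6} \cdot 8 = -6 + \frac{4}{3} = - \frac{14}{3} \approx -4.6667$)
$y{\left(t,k \right)} = k + k^{2}$
$J + y{\left(170,o \right)} = - \frac{196109}{43580} - \frac{14 \left(1 - \frac{14}{3}\right)}{3} = - \frac{196109}{43580} - - \frac{154}{9} = - \frac{196109}{43580} + \frac{154}{9} = \frac{4946339}{392220}$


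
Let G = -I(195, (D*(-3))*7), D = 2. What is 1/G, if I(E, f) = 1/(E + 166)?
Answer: -361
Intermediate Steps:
I(E, f) = 1/(166 + E)
G = -1/361 (G = -1/(166 + 195) = -1/361 ≈ -0.0027701)
1/G = 1/(-1/361) = -361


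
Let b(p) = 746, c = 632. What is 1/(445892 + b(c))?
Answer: 1/446638 ≈ 2.2390e-6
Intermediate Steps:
1/(445892 + b(c)) = 1/(445892 + 746) = 1/446638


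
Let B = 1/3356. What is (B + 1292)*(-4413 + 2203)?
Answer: -4791228065/1678 ≈ -2.8553e+6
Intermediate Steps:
B = 1/3356 ≈ 0.00029797
(B + 1292)*(-4413 + 2203) = (1/3356 + 1292)*(-4413 + 2203) = (4335953/3356)*(-2210) = -4791228065/1678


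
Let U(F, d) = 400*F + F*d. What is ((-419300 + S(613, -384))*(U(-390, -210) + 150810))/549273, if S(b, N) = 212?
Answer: -10716080160/183091 ≈ -58529.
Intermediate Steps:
((-419300 + S(613, -384))*(U(-390, -210) + 150810))/549273 = ((-419300 + 212)*(-390*(400 - 210) + 150810))/549273 = -419088*(-390*190 + 150810)*(1/549273) = -419088*(-74100 + 150810)*(1/549273) = -419088*76710*(1/549273) = -32148240480*1/549273 = -10716080160/183091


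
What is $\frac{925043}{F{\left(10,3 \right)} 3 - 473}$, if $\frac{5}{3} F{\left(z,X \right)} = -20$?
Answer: $- \frac{925043}{509} \approx -1817.4$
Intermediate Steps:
$F{\left(z,X \right)} = -12$ ($F{\left(z,X \right)} = \frac{3}{5} \left(-20\right) = -12$)
$\frac{925043}{F{\left(10,3 \right)} 3 - 473} = \frac{925043}{\left(-12\right) 3 - 473} = \frac{925043}{-36 - 473} = \frac{925043}{-509} = 925043 \left(- \frac{1}{509}\right) = - \frac{925043}{509}$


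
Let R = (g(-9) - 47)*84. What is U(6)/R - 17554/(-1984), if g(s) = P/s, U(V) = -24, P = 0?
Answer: 2889617/326368 ≈ 8.8539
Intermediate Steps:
g(s) = 0 (g(s) = 0/s = 0)
R = -3948 (R = (0 - 47)*84 = -47*84 = -3948)
U(6)/R - 17554/(-1984) = -24/(-3948) - 17554/(-1984) = -24*(-1/3948) - 17554*(-1/1984) = 2/329 + 8777/992 = 2889617/326368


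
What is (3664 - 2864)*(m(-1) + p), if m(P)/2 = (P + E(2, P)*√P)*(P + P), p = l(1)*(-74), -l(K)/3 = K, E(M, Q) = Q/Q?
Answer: 180800 - 3200*I ≈ 1.808e+5 - 3200.0*I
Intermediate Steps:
E(M, Q) = 1
l(K) = -3*K
p = 222 (p = -3*1*(-74) = -3*(-74) = 222)
m(P) = 4*P*(P + √P) (m(P) = 2*((P + 1*√P)*(P + P)) = 2*((P + √P)*(2*P)) = 2*(2*P*(P + √P)) = 4*P*(P + √P))
(3664 - 2864)*(m(-1) + p) = (3664 - 2864)*((4*(-1)² + 4*(-1)^(3/2)) + 222) = 800*((4*1 + 4*(-I)) + 222) = 800*((4 - 4*I) + 222) = 800*(226 - 4*I) = 180800 - 3200*I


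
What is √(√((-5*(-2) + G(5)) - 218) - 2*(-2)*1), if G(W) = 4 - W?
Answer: √(4 + I*√209) ≈ 3.0822 + 2.3452*I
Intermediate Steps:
√(√((-5*(-2) + G(5)) - 218) - 2*(-2)*1) = √(√((-5*(-2) + (4 - 1*5)) - 218) - 2*(-2)*1) = √(√((10 + (4 - 5)) - 218) + 4*1) = √(√((10 - 1) - 218) + 4) = √(√(9 - 218) + 4) = √(√(-209) + 4) = √(I*√209 + 4) = √(4 + I*√209)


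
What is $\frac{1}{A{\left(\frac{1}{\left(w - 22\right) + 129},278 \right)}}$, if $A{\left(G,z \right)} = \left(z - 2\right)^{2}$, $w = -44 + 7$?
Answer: $\frac{1}{76176} \approx 1.3127 \cdot 10^{-5}$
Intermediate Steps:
$w = -37$
$A{\left(G,z \right)} = \left(-2 + z\right)^{2}$
$\frac{1}{A{\left(\frac{1}{\left(w - 22\right) + 129},278 \right)}} = \frac{1}{\left(-2 + 278\right)^{2}} = \frac{1}{276^{2}} = \frac{1}{76176}$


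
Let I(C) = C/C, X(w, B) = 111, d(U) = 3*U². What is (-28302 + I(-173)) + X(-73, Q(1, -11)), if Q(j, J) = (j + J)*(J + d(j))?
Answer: -28190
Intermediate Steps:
Q(j, J) = (J + j)*(J + 3*j²) (Q(j, J) = (j + J)*(J + 3*j²) = (J + j)*(J + 3*j²))
I(C) = 1
(-28302 + I(-173)) + X(-73, Q(1, -11)) = (-28302 + 1) + 111 = -28301 + 111 = -28190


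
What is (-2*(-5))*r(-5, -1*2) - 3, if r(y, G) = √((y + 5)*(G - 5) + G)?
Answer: -3 + 10*I*√2 ≈ -3.0 + 14.142*I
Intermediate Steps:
r(y, G) = √(G + (-5 + G)*(5 + y)) (r(y, G) = √((5 + y)*(-5 + G) + G) = √((-5 + G)*(5 + y) + G) = √(G + (-5 + G)*(5 + y)))
(-2*(-5))*r(-5, -1*2) - 3 = (-2*(-5))*√(-25 - 5*(-5) + 6*(-1*2) - 1*2*(-5)) - 3 = 10*√(-25 + 25 + 6*(-2) - 2*(-5)) - 3 = 10*√(-25 + 25 - 12 + 10) - 3 = 10*√(-2) - 3 = 10*(I*√2) - 3 = 10*I*√2 - 3 = -3 + 10*I*√2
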